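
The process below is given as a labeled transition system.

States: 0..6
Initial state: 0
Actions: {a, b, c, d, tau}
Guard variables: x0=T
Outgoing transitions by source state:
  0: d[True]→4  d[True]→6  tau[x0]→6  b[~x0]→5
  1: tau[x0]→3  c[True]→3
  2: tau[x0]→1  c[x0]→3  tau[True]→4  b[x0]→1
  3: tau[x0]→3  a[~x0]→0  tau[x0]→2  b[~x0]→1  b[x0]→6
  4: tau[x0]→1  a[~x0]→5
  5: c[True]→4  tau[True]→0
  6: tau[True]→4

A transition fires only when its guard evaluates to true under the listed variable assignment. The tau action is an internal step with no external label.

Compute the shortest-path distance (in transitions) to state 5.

Answer: UNREACHABLE

Trace:
BFS to 5:
  depth 0: {0}
  depth 1: {4,6}
  depth 2: {1}
  depth 3: {3}
  depth 4: {2}
5 never appears.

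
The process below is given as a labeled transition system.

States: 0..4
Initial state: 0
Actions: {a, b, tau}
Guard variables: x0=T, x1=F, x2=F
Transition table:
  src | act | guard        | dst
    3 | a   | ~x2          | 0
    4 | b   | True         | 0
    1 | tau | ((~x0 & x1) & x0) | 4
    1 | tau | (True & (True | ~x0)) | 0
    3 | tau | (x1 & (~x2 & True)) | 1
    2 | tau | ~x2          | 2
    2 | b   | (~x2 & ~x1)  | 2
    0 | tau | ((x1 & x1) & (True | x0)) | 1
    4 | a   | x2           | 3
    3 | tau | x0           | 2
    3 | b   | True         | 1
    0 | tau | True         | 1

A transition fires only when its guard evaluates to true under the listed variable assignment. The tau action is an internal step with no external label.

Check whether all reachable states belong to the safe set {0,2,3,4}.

Answer: INVARIANT VIOLATED at state 1

Trace:
Inv-set: {0,2,3,4}
Reach set: {0,1}
  0: ok
  1: outside
witness against invariant: tau → 1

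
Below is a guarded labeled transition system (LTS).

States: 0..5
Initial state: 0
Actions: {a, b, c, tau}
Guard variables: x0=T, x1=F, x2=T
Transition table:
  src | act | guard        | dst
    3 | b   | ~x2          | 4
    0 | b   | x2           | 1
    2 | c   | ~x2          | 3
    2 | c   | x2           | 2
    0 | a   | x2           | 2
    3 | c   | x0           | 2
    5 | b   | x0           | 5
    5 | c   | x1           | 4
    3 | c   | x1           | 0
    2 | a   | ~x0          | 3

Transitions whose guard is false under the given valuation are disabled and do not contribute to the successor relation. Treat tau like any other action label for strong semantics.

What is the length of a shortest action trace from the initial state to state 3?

Answer: UNREACHABLE

Analysis:
Breadth-first toward 3:
  depth 0: {0}
  depth 1: {1,2}
3 never appears.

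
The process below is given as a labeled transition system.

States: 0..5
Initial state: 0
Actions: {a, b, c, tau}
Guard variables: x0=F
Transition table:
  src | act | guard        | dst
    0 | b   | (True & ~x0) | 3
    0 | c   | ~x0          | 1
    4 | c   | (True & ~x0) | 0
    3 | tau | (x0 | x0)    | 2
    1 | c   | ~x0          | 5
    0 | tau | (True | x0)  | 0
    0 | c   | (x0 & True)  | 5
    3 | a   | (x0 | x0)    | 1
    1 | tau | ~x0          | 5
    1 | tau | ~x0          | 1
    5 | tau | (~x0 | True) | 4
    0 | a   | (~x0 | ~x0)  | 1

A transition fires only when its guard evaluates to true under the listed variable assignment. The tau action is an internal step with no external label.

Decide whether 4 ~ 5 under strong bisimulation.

Refine partition for ~:
  π0 = {{0,1,2,3,4,5}}
  π1 = {{0},{1},{2,3},{4},{5}}
Fixed point at round 2; 5 class(es).
class of 4: {4}; class of 5: {5}

Answer: NOT BISIMILAR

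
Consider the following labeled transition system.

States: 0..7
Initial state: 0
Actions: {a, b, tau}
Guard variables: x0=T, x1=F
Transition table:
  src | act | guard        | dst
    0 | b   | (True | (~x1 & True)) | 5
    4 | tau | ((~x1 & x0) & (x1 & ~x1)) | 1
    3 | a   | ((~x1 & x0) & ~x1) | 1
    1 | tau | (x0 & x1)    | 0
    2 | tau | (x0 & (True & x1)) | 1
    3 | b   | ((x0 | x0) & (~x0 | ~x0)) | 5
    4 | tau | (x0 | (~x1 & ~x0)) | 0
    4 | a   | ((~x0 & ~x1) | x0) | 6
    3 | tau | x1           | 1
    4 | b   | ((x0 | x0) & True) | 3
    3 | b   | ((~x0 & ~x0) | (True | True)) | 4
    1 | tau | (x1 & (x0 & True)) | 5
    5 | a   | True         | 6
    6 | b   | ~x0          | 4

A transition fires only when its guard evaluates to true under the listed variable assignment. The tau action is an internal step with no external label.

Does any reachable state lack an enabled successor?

R = {0,5,6}
  0: b→5  [deg 1]
  5: a→6  [deg 1]
  6: ∅  [no exit]
trace reaching 6: b·a

Answer: DEADLOCK at state 6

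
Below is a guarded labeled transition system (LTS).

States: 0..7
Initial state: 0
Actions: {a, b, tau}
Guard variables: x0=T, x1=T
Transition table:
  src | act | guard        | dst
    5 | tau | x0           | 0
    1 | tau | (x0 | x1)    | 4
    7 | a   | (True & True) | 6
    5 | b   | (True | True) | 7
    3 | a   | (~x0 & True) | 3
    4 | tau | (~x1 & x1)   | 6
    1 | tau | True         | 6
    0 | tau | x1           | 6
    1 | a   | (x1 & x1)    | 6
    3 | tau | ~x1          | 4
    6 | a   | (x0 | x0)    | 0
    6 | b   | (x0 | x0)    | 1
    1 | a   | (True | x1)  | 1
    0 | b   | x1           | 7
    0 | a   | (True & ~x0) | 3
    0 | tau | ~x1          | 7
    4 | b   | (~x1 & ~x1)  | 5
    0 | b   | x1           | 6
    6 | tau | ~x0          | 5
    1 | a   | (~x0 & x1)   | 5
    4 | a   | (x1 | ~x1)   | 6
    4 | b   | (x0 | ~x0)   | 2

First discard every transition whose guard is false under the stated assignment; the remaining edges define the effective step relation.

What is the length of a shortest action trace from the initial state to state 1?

Answer: 2

Analysis:
Layered search for 1:
  depth 0: {0}
  depth 1: {6,7}
  depth 2: {1}
1 enters at depth 2; path b·b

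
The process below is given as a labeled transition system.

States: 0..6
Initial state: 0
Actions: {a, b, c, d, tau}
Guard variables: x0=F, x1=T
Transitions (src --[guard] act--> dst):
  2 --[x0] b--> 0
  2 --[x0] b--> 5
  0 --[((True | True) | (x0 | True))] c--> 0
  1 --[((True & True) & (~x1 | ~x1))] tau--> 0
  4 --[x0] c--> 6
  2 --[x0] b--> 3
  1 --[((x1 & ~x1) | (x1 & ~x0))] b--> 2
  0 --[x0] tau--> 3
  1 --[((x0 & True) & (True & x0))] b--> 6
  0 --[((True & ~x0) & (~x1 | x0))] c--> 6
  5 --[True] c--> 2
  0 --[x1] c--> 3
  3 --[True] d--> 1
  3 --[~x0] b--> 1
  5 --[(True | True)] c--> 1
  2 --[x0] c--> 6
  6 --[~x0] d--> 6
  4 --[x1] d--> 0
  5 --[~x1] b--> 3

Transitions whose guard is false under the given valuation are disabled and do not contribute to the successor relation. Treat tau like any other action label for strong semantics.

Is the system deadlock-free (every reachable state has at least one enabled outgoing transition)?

Answer: DEADLOCK at state 2

Analysis:
R = {0,1,2,3}
  0: c→0  c→3  [deg 2]
  1: b→2  [deg 1]
  2: ∅  [STUCK]
  3: b→1  d→1  [deg 2]
witness 2: c·d·b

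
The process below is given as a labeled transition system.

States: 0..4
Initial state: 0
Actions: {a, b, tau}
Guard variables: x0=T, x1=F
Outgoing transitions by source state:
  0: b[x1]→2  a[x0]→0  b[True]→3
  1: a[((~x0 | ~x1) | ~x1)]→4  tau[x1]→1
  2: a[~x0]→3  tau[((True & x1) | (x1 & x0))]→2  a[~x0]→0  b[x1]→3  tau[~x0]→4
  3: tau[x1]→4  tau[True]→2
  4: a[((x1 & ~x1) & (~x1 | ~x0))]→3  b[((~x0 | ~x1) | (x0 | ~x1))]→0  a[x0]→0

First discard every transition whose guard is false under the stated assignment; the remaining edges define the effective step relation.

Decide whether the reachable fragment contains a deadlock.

Answer: DEADLOCK at state 2

Analysis:
Reach set: {0,2,3}
  0: a→0  b→3  [2 out]
  2: ∅  [STUCK]
  3: tau→2  [1 out]
witness 2: b·tau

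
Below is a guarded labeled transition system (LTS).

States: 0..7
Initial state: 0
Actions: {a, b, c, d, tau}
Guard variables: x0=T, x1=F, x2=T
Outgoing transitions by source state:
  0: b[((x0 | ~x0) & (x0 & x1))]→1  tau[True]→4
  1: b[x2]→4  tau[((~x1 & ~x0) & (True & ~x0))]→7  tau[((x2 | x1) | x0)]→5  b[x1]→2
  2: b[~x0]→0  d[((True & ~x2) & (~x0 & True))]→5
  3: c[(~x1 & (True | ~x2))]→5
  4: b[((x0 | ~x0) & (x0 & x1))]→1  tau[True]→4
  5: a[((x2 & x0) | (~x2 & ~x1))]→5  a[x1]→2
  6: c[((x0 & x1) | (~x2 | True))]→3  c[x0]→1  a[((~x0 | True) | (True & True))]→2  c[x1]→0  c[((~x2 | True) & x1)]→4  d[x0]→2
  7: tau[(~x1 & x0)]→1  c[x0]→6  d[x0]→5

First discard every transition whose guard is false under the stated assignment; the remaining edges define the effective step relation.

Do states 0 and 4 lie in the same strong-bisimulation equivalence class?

Answer: BISIMILAR

Trace:
Bisimulation quotient by refinement:
  round 0: {{0,1,2,3,4,5,6,7}}
  round 1: {{0,4},{1},{2},{3},{5},{6},{7}}
stable after 2 split(s): 7 block(s)
0∈{0,4}, 4∈{0,4}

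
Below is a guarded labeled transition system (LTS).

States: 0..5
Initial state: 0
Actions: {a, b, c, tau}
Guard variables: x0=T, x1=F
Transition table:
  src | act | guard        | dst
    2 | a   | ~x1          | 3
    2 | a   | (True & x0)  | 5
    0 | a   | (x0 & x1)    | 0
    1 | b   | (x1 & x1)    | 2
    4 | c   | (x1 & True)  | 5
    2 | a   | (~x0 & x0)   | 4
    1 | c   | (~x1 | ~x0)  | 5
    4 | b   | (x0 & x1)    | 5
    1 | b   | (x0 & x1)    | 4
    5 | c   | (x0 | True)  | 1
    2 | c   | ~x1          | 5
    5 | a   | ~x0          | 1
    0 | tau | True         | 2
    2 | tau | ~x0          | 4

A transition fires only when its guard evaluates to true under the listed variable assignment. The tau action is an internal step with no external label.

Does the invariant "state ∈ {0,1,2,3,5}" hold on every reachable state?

Safe = {0,1,2,3,5}
Reach set: {0,1,2,3,5}
  0: safe
  1: safe
  2: safe
  3: safe
  5: safe

Answer: INVARIANT HOLDS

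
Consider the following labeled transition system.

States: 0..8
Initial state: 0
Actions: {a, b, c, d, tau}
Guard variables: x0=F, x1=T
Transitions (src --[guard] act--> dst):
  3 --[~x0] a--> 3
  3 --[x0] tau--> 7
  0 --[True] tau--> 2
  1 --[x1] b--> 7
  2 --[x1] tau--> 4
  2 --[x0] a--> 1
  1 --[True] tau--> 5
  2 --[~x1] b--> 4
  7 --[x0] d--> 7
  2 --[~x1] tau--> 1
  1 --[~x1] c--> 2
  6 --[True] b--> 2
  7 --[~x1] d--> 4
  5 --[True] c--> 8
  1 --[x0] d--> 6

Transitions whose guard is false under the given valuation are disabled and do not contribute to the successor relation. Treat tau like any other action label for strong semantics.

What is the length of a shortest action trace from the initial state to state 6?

Answer: UNREACHABLE

Working:
Layered search for 6:
  depth 0: {0}
  depth 1: {2}
  depth 2: {4}
6 never appears.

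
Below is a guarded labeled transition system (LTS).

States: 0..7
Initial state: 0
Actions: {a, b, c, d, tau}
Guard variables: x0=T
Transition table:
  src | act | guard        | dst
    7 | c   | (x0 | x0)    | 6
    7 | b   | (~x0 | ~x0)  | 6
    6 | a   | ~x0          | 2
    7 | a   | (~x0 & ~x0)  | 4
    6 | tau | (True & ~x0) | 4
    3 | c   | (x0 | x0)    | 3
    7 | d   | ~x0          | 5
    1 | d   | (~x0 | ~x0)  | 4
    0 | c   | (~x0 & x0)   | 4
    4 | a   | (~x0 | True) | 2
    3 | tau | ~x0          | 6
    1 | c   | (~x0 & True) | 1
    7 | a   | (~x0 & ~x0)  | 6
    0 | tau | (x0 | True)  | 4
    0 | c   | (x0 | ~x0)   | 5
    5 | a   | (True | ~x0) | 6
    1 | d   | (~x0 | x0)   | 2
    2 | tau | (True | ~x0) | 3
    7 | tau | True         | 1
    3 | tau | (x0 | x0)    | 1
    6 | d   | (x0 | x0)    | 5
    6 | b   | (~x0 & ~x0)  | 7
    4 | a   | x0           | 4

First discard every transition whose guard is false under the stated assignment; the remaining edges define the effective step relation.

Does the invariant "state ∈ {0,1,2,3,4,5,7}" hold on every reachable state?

Allowed set {0,1,2,3,4,5,7}
R = {0,1,2,3,4,5,6}
  0: safe
  1: safe
  2: safe
  3: safe
  4: safe
  5: safe
  6: outside
reach 6 via c·a — violates

Answer: INVARIANT VIOLATED at state 6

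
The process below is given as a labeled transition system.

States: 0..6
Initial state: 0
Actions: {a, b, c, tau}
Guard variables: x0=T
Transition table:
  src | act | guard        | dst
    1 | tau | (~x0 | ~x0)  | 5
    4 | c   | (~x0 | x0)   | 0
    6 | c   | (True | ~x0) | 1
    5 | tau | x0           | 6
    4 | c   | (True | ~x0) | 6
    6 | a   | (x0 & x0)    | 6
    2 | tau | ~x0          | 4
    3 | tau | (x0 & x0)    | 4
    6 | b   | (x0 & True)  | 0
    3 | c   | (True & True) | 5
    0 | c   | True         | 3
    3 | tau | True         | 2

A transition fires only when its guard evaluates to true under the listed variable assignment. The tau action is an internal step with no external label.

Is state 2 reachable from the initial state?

Guard filter leaves 10 enabled edge(s).
Layer 0: {0}
Layer 1: {3}  cumulative {0,3}
Layer 2: {2,4,5}  cumulative {0,2,3,4,5}
Layer 3: {6}  cumulative {0,2,3,4,5,6}
Layer 4: {1}  cumulative {0,1,2,3,4,5,6}
R = {0,1,2,3,4,5,6}
witness 2: c·tau

Answer: REACHABLE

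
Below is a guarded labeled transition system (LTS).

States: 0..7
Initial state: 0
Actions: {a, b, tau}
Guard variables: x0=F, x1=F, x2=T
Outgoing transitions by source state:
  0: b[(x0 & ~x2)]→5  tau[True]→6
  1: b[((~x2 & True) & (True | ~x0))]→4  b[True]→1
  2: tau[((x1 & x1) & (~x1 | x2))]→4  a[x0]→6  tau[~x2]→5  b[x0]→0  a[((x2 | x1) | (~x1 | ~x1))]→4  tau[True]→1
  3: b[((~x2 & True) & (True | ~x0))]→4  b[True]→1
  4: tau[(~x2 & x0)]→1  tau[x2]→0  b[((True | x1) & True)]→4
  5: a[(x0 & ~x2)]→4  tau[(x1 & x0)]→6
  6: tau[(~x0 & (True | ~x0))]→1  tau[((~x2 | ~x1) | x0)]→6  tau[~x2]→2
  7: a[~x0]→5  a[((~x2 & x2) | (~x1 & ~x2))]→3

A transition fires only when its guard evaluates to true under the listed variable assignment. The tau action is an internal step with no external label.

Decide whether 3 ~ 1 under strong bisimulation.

Bisimulation quotient by refinement:
  π0 = {{0,1,2,3,4,5,6,7}}
  π1 = {{0,6},{1,3},{2},{4},{5},{7}}
  π2 = {{0},{1,3},{2},{4},{5},{6},{7}}
stable after 3 split(s): 7 block(s)
class of 3: {1,3}; class of 1: {1,3}

Answer: BISIMILAR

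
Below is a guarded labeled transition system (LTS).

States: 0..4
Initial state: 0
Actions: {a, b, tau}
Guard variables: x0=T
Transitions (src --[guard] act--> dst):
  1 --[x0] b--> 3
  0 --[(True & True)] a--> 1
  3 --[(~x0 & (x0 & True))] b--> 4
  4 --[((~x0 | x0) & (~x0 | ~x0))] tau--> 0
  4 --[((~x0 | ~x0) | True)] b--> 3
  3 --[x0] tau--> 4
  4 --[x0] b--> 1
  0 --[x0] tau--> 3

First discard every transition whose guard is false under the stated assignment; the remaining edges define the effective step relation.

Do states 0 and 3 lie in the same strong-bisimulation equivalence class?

Answer: NOT BISIMILAR

Trace:
Refine partition for ~:
  π0 = {{0,1,2,3,4}}
  π1 = {{0},{1,4},{2},{3}}
  π2 = {{0},{1},{2},{3},{4}}
5 equivalence class(es) (converged in 3)
0∈{0}, 3∈{3}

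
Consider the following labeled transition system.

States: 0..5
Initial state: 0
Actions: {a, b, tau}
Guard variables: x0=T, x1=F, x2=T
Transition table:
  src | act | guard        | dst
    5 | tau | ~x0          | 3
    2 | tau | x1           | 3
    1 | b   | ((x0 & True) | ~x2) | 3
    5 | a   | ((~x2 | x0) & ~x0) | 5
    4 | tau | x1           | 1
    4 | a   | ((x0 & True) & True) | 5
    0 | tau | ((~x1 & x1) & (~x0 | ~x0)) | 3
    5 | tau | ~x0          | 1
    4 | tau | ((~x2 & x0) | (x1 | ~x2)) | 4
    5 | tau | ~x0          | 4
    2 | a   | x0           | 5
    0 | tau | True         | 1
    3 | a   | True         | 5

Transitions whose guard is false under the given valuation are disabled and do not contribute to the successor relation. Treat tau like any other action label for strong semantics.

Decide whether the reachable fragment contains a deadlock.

R = {0,1,3,5}
  0: tau→1  [deg 1]
  1: b→3  [deg 1]
  3: a→5  [deg 1]
  5: ∅  [deadlock]
trace reaching 5: tau·b·a

Answer: DEADLOCK at state 5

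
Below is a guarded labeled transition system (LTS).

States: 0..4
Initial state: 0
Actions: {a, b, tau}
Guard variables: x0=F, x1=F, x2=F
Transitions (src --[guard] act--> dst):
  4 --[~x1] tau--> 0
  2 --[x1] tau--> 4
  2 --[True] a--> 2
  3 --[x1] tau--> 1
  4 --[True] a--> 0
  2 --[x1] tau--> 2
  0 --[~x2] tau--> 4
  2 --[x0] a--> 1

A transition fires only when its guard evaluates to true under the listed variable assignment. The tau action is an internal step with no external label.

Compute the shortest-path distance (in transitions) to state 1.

Answer: UNREACHABLE

Analysis:
Breadth-first toward 1:
  depth 0: {0}
  depth 1: {4}
1 never appears.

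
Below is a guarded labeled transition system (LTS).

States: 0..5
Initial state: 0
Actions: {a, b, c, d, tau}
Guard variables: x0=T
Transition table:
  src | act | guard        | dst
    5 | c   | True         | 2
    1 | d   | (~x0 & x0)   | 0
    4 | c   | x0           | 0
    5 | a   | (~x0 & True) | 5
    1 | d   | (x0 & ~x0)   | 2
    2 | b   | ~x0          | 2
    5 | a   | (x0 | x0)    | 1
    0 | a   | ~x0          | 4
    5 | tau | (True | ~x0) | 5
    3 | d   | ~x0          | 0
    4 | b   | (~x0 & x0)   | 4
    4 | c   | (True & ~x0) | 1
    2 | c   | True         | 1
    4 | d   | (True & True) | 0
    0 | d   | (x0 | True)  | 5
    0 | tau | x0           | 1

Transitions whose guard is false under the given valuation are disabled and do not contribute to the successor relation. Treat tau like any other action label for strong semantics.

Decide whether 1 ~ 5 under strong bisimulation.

Refine partition for ~:
  P[0] = {{0,1,2,3,4,5}}
  P[1] = {{0},{1,3},{2},{4},{5}}
stable after 2 split(s): 5 block(s)
class of 1: {1,3}; class of 5: {5}

Answer: NOT BISIMILAR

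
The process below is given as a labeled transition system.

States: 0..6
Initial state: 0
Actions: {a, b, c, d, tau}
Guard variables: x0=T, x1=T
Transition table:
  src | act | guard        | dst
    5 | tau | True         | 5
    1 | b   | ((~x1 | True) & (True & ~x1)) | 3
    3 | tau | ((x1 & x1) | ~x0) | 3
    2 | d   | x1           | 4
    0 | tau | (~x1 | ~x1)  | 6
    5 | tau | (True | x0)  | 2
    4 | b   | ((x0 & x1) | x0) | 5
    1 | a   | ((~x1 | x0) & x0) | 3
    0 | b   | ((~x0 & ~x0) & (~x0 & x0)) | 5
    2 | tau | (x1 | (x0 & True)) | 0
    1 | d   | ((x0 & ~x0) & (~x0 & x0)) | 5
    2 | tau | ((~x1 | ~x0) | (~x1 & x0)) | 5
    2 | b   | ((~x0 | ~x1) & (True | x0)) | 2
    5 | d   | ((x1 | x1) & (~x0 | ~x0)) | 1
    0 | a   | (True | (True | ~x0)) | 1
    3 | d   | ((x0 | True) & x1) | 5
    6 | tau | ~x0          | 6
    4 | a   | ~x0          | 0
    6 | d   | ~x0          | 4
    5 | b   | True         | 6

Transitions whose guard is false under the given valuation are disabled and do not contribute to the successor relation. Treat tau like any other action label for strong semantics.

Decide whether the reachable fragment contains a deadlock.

Reach set: {0,1,2,3,4,5,6}
  0: a→1  [1 out]
  1: a→3  [1 out]
  2: d→4  tau→0  [2 out]
  3: d→5  tau→3  [2 out]
  4: b→5  [1 out]
  5: b→6  tau→2  tau→5  [3 out]
  6: ∅  [no exit]
witness 6: a·a·d·b

Answer: DEADLOCK at state 6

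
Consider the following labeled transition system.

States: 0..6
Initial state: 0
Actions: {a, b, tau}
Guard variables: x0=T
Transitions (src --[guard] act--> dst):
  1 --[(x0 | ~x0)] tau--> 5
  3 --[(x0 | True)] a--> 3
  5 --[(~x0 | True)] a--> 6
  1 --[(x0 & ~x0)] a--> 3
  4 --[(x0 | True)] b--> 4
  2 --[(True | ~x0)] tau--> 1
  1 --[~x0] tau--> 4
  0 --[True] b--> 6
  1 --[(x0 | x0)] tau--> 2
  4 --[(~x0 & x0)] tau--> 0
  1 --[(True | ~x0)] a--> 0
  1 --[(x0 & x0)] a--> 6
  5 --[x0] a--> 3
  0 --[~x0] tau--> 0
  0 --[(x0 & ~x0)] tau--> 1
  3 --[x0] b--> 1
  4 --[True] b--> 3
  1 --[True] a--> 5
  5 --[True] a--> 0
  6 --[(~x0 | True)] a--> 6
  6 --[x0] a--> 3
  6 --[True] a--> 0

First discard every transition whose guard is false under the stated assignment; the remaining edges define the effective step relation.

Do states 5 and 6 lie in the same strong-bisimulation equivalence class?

Answer: BISIMILAR

Analysis:
Bisimulation quotient by refinement:
  π0 = {{0,1,2,3,4,5,6}}
  π1 = {{0,4},{1},{2},{3},{5,6}}
  π2 = {{0},{1},{2},{3},{4},{5,6}}
Fixed point at round 3; 6 class(es).
[5]={5,6}  [6]={5,6}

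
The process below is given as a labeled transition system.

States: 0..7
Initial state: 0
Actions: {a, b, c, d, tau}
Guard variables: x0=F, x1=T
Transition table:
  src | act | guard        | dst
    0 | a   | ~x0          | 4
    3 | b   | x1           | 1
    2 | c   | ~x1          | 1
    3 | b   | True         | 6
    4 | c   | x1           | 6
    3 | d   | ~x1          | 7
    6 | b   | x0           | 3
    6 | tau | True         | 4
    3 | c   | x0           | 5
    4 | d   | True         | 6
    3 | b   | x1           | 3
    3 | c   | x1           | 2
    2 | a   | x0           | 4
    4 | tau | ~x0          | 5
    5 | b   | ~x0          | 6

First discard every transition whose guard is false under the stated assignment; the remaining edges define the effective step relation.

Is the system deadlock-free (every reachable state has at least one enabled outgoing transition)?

R = {0,4,5,6}
  0: a→4  [1 out]
  4: c→6  d→6  tau→5  [3 out]
  5: b→6  [1 out]
  6: tau→4  [1 out]

Answer: DEADLOCK-FREE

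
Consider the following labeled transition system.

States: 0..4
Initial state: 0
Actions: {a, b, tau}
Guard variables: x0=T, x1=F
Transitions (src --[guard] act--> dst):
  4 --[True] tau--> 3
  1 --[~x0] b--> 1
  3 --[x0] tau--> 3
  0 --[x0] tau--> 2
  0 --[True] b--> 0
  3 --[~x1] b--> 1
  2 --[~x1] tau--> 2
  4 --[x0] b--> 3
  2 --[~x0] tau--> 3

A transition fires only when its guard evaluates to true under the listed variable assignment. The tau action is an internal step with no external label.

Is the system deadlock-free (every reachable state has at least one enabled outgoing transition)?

Reachable = {0,2}
  0: b→0  tau→2  [2 out]
  2: tau→2  [1 out]

Answer: DEADLOCK-FREE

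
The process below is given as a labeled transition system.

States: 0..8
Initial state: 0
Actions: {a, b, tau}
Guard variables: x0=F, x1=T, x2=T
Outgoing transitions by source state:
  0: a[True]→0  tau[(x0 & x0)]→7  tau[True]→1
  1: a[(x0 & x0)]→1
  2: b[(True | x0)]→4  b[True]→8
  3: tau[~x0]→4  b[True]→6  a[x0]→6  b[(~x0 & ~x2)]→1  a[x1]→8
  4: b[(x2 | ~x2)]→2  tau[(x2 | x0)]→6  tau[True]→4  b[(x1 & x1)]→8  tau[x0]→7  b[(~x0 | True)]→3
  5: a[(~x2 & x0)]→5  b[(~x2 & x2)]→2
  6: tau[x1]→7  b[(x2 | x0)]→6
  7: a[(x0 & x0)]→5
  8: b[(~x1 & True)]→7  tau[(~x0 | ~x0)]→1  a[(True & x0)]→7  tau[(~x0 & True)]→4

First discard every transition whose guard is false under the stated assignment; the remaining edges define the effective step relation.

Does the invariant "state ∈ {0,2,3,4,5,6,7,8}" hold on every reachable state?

Inv-set: {0,2,3,4,5,6,7,8}
Reachable = {0,1}
  0: ok
  1: VIOLATES
reach 1 via tau — violates

Answer: INVARIANT VIOLATED at state 1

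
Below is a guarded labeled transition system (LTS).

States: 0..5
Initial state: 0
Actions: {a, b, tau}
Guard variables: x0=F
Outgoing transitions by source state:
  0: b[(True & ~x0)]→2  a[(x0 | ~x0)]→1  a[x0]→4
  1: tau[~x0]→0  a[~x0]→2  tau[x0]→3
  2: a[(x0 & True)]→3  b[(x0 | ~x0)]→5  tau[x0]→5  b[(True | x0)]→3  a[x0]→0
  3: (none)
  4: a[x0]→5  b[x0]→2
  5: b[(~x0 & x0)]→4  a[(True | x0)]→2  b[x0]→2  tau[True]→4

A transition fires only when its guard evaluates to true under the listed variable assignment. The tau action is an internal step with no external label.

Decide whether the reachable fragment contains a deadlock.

Reachable = {0,1,2,3,4,5}
  0: a→1  b→2  [2 exit(s)]
  1: a→2  tau→0  [2 exit(s)]
  2: b→3  b→5  [2 exit(s)]
  3: ∅  [deadlock]
  4: ∅  [deadlock]
  5: a→2  tau→4  [2 exit(s)]
witness 3: b·b

Answer: DEADLOCK at state 3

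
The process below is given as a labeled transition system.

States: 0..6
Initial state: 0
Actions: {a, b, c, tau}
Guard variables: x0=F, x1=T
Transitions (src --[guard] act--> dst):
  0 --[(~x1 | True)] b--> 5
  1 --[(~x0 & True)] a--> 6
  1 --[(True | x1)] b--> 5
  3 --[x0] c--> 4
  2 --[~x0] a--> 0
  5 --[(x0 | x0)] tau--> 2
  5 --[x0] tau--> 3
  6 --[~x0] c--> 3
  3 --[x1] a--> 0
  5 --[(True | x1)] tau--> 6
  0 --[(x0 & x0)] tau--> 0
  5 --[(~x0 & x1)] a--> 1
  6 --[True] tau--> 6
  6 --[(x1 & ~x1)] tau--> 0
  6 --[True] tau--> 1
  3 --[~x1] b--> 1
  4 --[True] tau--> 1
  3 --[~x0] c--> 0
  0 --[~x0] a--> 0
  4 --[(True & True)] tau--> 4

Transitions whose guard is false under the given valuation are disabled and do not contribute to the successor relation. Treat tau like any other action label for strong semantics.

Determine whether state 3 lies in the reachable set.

After dropping false guards: 14 live edges.
depth 0: {0}
depth 1: {5}  now seen {0,5}
depth 2: {1,6}  now seen {0,1,5,6}
depth 3: {3}  now seen {0,1,3,5,6}
Reachable = {0,1,3,5,6}
witness 3: b·tau·c

Answer: REACHABLE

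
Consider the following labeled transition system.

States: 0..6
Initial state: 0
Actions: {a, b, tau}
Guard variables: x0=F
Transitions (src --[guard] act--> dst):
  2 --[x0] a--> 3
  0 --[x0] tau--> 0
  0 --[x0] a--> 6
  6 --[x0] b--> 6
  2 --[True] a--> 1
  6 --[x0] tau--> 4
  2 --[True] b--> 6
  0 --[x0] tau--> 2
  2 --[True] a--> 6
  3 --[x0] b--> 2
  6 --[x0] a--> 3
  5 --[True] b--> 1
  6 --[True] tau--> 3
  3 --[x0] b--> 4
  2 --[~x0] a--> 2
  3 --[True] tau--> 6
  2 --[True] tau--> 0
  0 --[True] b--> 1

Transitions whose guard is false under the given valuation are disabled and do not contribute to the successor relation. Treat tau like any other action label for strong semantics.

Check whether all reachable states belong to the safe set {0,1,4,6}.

Answer: INVARIANT HOLDS

Trace:
Safe = {0,1,4,6}
R = {0,1}
  0: safe
  1: safe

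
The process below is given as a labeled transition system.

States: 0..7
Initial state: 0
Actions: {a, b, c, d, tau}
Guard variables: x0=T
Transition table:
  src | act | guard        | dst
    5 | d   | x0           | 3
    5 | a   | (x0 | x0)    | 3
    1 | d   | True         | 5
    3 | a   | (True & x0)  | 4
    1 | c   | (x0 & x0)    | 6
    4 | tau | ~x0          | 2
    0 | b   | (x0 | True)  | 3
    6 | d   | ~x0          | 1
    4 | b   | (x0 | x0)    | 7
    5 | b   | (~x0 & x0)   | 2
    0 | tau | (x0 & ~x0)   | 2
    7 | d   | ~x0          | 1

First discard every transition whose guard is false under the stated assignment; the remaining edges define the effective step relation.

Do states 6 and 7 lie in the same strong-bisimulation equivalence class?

Bisimulation quotient by refinement:
  round 0: {{0,1,2,3,4,5,6,7}}
  round 1: {{0,4},{1},{2,6,7},{3},{5}}
  round 2: {{0},{1},{2,6,7},{3},{4},{5}}
6 equivalence class(es) (converged in 3)
6∈{2,6,7}, 7∈{2,6,7}

Answer: BISIMILAR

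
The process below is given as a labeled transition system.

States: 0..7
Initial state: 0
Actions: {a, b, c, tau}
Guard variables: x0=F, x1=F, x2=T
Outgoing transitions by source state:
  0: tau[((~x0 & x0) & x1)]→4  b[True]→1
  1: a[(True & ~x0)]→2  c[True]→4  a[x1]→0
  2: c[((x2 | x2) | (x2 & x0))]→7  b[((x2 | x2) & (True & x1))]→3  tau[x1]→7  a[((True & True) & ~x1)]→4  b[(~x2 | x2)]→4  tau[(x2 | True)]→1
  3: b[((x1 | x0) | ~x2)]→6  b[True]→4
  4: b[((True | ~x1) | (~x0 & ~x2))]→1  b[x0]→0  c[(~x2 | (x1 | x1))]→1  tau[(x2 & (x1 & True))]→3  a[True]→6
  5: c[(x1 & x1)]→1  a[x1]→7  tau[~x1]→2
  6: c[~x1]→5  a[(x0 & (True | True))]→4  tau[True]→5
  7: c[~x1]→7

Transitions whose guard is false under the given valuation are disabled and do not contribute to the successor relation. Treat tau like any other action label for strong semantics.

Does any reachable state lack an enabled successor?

R = {0,1,2,4,5,6,7}
  0: b→1  [1 exit(s)]
  1: a→2  c→4  [2 exit(s)]
  2: a→4  b→4  c→7  tau→1  [4 exit(s)]
  4: a→6  b→1  [2 exit(s)]
  5: tau→2  [1 exit(s)]
  6: c→5  tau→5  [2 exit(s)]
  7: c→7  [1 exit(s)]

Answer: DEADLOCK-FREE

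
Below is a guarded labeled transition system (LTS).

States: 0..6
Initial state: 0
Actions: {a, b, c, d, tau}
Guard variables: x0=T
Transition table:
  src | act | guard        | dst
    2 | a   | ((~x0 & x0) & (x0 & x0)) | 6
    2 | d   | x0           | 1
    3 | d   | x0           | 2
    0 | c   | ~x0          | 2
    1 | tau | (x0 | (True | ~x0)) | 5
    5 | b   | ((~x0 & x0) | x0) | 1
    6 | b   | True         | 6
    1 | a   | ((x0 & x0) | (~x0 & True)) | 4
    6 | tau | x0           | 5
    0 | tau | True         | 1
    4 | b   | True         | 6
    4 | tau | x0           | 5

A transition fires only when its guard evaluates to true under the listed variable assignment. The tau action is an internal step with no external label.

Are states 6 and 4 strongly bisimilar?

Refine partition for ~:
  P[0] = {{0,1,2,3,4,5,6}}
  P[1] = {{0},{1},{2,3},{4,6},{5}}
  P[2] = {{0},{1},{2},{3},{4,6},{5}}
stable after 3 split(s): 6 block(s)
class of 6: {4,6}; class of 4: {4,6}

Answer: BISIMILAR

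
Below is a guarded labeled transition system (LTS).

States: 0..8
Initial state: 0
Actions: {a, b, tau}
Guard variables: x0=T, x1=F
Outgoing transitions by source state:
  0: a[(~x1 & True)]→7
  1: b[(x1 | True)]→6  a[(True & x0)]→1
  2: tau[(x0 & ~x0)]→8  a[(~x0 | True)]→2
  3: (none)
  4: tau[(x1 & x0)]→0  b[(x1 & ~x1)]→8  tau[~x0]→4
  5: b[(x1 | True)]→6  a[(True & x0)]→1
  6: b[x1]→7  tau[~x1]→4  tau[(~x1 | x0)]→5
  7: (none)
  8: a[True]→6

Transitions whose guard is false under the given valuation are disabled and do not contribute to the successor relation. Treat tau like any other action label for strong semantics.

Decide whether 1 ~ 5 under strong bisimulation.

Bisimulation quotient by refinement:
  π0 = {{0,1,2,3,4,5,6,7,8}}
  π1 = {{0,2,8},{1,5},{3,4,7},{6}}
  π2 = {{0},{1,5},{2},{3,4,7},{6},{8}}
6 equivalence class(es) (converged in 3)
class of 1: {1,5}; class of 5: {1,5}

Answer: BISIMILAR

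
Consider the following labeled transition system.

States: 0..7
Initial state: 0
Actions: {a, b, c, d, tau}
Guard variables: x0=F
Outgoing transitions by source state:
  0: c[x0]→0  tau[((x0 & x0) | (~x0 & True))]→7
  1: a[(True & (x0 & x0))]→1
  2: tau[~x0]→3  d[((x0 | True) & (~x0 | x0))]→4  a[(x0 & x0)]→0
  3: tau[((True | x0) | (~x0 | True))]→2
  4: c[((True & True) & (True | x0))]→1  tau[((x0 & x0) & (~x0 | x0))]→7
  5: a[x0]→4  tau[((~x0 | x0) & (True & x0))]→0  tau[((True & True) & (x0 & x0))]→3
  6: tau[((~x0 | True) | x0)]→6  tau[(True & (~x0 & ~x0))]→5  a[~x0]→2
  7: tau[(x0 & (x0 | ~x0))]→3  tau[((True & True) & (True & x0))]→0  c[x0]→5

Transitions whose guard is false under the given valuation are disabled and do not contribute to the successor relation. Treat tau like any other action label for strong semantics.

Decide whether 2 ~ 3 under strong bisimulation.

Answer: NOT BISIMILAR

Working:
Refine partition for ~:
  P[0] = {{0,1,2,3,4,5,6,7}}
  P[1] = {{0,3},{1,5,7},{2},{4},{6}}
  P[2] = {{0},{1,5,7},{2},{3},{4},{6}}
6 equivalence class(es) (converged in 3)
[2]={2}  [3]={3}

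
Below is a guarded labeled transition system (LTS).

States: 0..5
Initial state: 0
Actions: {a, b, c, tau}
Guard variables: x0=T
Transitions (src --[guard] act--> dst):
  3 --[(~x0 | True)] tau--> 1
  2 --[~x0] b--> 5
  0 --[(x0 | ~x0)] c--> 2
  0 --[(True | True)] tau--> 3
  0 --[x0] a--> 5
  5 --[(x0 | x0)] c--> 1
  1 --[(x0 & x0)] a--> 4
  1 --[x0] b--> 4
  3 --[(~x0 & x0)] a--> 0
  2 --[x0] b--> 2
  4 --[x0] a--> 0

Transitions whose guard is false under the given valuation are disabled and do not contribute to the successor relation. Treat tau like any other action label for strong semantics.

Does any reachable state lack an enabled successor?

Answer: DEADLOCK-FREE

Working:
R = {0,1,2,3,4,5}
  0: a→5  c→2  tau→3  [3 exit(s)]
  1: a→4  b→4  [2 exit(s)]
  2: b→2  [1 exit(s)]
  3: tau→1  [1 exit(s)]
  4: a→0  [1 exit(s)]
  5: c→1  [1 exit(s)]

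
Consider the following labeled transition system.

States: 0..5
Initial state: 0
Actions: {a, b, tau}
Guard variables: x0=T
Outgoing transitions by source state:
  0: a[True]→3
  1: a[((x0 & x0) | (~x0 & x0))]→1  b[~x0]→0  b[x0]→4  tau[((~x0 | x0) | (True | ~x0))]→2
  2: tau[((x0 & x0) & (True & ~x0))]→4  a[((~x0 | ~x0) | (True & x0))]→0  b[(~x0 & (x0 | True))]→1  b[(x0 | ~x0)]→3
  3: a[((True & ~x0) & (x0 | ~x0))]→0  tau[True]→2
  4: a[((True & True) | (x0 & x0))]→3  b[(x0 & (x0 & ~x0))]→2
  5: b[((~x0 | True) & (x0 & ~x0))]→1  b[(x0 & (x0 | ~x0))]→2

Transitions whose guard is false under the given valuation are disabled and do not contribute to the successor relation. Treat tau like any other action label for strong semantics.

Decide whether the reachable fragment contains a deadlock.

Reachable = {0,2,3}
  0: a→3  [deg 1]
  2: a→0  b→3  [deg 2]
  3: tau→2  [deg 1]

Answer: DEADLOCK-FREE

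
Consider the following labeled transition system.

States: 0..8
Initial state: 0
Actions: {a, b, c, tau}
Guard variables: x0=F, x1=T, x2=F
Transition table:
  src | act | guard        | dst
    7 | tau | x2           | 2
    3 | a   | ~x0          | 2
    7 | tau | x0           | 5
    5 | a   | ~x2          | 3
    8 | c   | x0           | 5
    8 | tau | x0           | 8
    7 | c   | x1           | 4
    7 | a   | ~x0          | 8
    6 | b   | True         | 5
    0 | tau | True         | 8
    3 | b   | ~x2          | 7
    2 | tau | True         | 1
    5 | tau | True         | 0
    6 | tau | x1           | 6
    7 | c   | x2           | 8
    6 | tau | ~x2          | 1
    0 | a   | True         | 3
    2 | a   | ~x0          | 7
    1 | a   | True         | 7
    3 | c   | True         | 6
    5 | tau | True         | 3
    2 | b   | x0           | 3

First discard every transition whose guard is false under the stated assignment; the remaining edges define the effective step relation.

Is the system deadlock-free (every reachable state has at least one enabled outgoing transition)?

Reach set: {0,1,2,3,4,5,6,7,8}
  0: a→3  tau→8  [deg 2]
  1: a→7  [deg 1]
  2: a→7  tau→1  [deg 2]
  3: a→2  b→7  c→6  [deg 3]
  4: ∅  [no exit]
  5: a→3  tau→0  tau→3  [deg 3]
  6: b→5  tau→1  tau→6  [deg 3]
  7: a→8  c→4  [deg 2]
  8: ∅  [no exit]
witness 4: a·b·c

Answer: DEADLOCK at state 4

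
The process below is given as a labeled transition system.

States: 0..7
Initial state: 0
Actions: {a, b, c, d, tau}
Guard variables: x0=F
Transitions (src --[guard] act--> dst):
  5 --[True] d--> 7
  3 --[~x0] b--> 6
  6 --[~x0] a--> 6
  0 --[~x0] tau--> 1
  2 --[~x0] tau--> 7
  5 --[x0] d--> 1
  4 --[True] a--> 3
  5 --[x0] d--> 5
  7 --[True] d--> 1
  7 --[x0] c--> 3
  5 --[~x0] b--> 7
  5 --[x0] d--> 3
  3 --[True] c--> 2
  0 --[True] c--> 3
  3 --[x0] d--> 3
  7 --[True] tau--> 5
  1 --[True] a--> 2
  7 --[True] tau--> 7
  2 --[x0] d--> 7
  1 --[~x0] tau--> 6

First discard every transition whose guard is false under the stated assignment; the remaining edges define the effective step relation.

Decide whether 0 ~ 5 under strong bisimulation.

Answer: NOT BISIMILAR

Analysis:
Refine partition for ~:
  round 0: {{0,1,2,3,4,5,6,7}}
  round 1: {{0},{1},{2},{3},{4,6},{5},{7}}
  round 2: {{0},{1},{2},{3},{4},{5},{6},{7}}
Fixed point at round 3; 8 class(es).
[0]={0}  [5]={5}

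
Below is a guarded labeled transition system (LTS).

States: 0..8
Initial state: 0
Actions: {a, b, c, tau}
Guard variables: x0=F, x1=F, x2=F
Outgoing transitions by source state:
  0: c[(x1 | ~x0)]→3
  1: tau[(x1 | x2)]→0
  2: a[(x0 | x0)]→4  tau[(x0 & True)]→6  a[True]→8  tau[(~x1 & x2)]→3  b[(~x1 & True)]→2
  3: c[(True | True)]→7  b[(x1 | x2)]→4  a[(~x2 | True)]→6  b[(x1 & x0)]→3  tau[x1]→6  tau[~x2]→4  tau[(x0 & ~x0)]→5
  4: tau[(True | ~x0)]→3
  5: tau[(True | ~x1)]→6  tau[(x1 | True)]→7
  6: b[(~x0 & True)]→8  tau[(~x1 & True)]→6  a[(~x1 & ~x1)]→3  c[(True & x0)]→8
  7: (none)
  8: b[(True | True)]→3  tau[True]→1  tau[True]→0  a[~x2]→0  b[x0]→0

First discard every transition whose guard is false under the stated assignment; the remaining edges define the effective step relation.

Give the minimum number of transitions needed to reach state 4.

Answer: 2

Analysis:
BFS to 4:
  L0 = {0}
  L1 = {3}
  L2 = {4,6,7}
4 enters at depth 2; path c·tau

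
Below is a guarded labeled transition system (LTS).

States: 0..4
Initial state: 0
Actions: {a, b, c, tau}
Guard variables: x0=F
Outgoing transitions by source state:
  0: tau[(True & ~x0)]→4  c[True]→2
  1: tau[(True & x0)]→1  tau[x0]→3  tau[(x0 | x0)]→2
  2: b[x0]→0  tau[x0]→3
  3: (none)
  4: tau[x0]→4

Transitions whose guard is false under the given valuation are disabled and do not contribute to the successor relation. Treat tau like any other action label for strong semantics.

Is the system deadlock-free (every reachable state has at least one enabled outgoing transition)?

Answer: DEADLOCK at state 2

Working:
R = {0,2,4}
  0: c→2  tau→4  [2 exit(s)]
  2: ∅  [STUCK]
  4: ∅  [STUCK]
Path to 2: c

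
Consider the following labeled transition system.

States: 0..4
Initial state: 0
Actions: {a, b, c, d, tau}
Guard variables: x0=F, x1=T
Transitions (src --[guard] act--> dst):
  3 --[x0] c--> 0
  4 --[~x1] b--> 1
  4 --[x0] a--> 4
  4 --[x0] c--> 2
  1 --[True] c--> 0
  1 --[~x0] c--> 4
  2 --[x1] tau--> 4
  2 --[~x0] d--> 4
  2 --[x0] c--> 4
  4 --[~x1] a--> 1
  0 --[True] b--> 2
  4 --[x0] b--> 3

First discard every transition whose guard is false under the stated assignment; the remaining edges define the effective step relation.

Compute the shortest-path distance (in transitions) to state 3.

Answer: UNREACHABLE

Working:
Layered search for 3:
  depth 0: {0}
  depth 1: {2}
  depth 2: {4}
3 never appears.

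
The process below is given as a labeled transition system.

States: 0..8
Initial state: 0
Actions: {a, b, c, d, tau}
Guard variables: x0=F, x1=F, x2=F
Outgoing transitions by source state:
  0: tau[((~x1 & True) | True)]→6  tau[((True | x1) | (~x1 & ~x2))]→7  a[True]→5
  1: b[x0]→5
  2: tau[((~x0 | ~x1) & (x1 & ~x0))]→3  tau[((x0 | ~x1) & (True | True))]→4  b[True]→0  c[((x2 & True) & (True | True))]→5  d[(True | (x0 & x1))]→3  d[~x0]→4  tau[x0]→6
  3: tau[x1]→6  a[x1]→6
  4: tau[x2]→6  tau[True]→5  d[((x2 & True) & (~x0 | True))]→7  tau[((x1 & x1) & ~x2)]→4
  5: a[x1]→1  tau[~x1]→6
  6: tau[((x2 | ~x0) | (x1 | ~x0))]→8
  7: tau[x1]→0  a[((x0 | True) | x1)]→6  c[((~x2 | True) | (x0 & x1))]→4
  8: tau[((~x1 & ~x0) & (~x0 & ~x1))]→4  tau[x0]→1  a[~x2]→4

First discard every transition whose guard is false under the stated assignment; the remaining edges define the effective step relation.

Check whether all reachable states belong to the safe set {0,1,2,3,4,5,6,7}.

Safe = {0,1,2,3,4,5,6,7}
Reachable = {0,4,5,6,7,8}
  0: safe
  4: safe
  5: safe
  6: safe
  7: safe
  8: outside
witness against invariant: tau·tau → 8

Answer: INVARIANT VIOLATED at state 8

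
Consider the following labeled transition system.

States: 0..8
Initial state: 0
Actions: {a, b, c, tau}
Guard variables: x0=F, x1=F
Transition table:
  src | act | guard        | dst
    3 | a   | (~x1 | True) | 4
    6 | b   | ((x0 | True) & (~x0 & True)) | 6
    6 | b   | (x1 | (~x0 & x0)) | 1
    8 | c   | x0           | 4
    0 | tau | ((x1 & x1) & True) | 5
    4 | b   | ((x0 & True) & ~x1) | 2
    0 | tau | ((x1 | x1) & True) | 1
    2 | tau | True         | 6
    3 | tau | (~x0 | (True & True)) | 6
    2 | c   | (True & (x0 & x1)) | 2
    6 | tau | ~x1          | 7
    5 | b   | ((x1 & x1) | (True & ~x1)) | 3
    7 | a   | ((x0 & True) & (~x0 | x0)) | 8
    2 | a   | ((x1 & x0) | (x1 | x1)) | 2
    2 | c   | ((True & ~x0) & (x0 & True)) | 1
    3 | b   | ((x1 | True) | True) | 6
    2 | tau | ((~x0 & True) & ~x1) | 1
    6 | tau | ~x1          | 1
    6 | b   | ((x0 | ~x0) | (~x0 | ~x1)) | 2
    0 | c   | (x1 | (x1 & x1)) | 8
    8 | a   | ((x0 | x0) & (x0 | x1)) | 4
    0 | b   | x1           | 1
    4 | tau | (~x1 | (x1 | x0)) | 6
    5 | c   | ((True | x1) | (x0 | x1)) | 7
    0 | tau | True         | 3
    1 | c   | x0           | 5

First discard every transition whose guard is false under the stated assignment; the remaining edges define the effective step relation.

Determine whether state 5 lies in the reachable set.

Guard filter leaves 13 enabled edge(s).
L0 = {0}
L1 = {3}  cumulative {0,3}
L2 = {4,6}  cumulative {0,3,4,6}
L3 = {1,2,7}  cumulative {0,1,2,3,4,6,7}
Reachable = {0,1,2,3,4,6,7}

Answer: UNREACHABLE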